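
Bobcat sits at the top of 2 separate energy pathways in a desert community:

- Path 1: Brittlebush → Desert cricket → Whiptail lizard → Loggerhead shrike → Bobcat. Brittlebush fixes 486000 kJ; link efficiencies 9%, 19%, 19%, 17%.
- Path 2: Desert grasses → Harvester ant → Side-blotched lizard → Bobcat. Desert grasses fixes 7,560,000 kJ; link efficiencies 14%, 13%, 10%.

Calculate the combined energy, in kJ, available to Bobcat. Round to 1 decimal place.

Path 1: 486000 × 0.09 × 0.19 × 0.19 × 0.17 = 268.43238 kJ
Path 2: 7560000 × 0.14 × 0.13 × 0.1 = 13759.2 kJ
Total at Bobcat: 268.43238 + 13759.2 = 14027.63238 kJ

14027.6 kJ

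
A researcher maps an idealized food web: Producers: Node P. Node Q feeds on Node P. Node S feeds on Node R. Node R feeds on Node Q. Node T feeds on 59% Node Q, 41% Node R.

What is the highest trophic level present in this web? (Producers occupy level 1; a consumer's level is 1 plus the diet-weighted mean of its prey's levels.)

4

Node Q: 1 + 1 = 2
Node R: 1 + 2 = 3
Node S: 1 + 3 = 4
Node T: 1 + (0.59×2 + 0.41×3) = 3.41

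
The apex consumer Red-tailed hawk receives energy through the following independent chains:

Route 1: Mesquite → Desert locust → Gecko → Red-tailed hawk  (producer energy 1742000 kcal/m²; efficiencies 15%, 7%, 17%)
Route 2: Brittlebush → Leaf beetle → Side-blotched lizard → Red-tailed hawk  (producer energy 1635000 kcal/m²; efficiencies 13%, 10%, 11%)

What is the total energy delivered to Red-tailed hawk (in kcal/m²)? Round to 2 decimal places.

5447.52 kcal/m²

Route 1: 1742000 × 0.15 × 0.07 × 0.17 = 3109.47 kcal/m²
Route 2: 1635000 × 0.13 × 0.1 × 0.11 = 2338.05 kcal/m²
Total at Red-tailed hawk: 3109.47 + 2338.05 = 5447.52 kcal/m²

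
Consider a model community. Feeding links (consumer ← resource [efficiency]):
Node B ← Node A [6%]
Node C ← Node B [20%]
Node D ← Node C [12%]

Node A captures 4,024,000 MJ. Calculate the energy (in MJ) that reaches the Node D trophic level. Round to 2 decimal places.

Node B: 4024000 × 0.06 = 241440 MJ
Node C: 241440 × 0.2 = 48288 MJ
Node D: 48288 × 0.12 = 5794.56 MJ

5794.56 MJ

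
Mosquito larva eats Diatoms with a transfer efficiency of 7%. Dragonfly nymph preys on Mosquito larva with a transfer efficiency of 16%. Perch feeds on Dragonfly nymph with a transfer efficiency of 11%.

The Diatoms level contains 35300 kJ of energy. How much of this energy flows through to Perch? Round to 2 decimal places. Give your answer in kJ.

Mosquito larva: 35300 × 0.07 = 2471 kJ
Dragonfly nymph: 2471 × 0.16 = 395.36 kJ
Perch: 395.36 × 0.11 = 43.4896 kJ

43.49 kJ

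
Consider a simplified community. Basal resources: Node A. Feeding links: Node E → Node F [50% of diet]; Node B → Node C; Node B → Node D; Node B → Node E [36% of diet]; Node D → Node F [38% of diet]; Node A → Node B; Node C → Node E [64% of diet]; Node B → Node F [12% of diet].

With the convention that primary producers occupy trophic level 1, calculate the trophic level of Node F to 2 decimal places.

Node B: 1 + 1 = 2
Node C: 1 + 2 = 3
Node D: 1 + 2 = 3
Node E: 1 + (0.36×2 + 0.64×3) = 3.64
Node F: 1 + (0.12×2 + 0.38×3 + 0.5×3.64) = 4.2

4.20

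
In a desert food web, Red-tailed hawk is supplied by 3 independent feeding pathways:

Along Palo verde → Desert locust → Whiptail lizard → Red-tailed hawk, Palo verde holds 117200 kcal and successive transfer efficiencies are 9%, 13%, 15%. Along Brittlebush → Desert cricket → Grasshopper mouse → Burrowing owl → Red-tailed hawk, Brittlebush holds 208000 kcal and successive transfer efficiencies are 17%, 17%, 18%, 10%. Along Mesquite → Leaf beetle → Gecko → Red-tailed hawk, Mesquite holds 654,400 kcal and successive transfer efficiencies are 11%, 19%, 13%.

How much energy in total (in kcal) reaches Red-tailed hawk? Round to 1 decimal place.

2091.9 kcal

Via Palo verde: 117200 × 0.09 × 0.13 × 0.15 = 205.686 kcal
Via Brittlebush: 208000 × 0.17 × 0.17 × 0.18 × 0.1 = 108.2016 kcal
Via Mesquite: 654400 × 0.11 × 0.19 × 0.13 = 1778.0048 kcal
Total at Red-tailed hawk: 205.686 + 108.2016 + 1778.0048 = 2091.8924 kcal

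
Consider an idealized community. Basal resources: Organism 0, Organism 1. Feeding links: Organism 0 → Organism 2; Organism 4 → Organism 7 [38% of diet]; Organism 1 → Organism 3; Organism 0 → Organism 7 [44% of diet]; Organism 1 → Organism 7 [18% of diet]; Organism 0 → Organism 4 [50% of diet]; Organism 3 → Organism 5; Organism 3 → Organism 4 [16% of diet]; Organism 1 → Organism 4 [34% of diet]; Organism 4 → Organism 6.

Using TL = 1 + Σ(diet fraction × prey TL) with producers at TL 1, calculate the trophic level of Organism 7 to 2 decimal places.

Organism 2: 1 + 1 = 2
Organism 3: 1 + 1 = 2
Organism 4: 1 + (0.16×2 + 0.34×1 + 0.5×1) = 2.16
Organism 5: 1 + 2 = 3
Organism 6: 1 + 2.16 = 3.16
Organism 7: 1 + (0.44×1 + 0.18×1 + 0.38×2.16) = 2.4408

2.44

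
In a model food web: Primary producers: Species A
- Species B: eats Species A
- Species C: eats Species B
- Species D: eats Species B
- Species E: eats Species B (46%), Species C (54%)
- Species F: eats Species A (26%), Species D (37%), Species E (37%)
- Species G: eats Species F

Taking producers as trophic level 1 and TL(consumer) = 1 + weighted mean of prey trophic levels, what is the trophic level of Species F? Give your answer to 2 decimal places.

Species B: 1 + 1 = 2
Species C: 1 + 2 = 3
Species D: 1 + 2 = 3
Species E: 1 + (0.46×2 + 0.54×3) = 3.54
Species F: 1 + (0.26×1 + 0.37×3 + 0.37×3.54) = 3.6798
Species G: 1 + 3.6798 = 4.6798

3.68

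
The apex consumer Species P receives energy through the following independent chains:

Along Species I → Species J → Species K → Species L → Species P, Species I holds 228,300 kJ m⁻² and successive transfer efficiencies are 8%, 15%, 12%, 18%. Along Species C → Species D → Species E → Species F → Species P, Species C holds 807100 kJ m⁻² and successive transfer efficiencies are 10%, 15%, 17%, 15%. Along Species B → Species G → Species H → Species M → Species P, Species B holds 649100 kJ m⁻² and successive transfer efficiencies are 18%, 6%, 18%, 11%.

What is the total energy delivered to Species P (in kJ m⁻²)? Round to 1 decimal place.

506.7 kJ m⁻²

Via Species I: 228300 × 0.08 × 0.15 × 0.12 × 0.18 = 59.17536 kJ m⁻²
Via Species C: 807100 × 0.1 × 0.15 × 0.17 × 0.15 = 308.71575 kJ m⁻²
Via Species B: 649100 × 0.18 × 0.06 × 0.18 × 0.11 = 138.803544 kJ m⁻²
Total at Species P: 59.17536 + 308.71575 + 138.803544 = 506.694654 kJ m⁻²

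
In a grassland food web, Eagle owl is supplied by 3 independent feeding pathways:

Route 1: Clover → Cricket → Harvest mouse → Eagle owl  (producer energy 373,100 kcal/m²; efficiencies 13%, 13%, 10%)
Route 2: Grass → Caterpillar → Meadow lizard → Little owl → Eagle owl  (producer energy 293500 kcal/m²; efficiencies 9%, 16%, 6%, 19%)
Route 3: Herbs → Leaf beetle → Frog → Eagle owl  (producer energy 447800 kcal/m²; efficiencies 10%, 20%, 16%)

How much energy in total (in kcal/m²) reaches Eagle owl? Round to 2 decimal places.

Route 1: 373100 × 0.13 × 0.13 × 0.1 = 630.539 kcal/m²
Route 2: 293500 × 0.09 × 0.16 × 0.06 × 0.19 = 48.18096 kcal/m²
Route 3: 447800 × 0.1 × 0.2 × 0.16 = 1432.96 kcal/m²
Total at Eagle owl: 630.539 + 48.18096 + 1432.96 = 2111.67996 kcal/m²

2111.68 kcal/m²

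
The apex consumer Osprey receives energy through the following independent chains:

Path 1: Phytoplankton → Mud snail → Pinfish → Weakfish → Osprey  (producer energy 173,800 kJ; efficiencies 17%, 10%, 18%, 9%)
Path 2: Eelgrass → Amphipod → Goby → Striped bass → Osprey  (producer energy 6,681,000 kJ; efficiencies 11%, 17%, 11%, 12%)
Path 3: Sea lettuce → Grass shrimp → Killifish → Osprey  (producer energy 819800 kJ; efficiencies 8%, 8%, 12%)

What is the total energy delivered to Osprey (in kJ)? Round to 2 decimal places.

Path 1: 173800 × 0.17 × 0.1 × 0.18 × 0.09 = 47.86452 kJ
Path 2: 6681000 × 0.11 × 0.17 × 0.11 × 0.12 = 1649.13804 kJ
Path 3: 819800 × 0.08 × 0.08 × 0.12 = 629.6064 kJ
Total at Osprey: 47.86452 + 1649.13804 + 629.6064 = 2326.60896 kJ

2326.61 kJ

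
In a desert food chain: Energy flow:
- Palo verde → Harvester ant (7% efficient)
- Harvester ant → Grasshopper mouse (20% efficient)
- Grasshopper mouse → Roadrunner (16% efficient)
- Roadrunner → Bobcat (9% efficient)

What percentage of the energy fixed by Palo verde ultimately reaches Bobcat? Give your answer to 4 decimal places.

Product of link efficiencies: 0.07 × 0.2 × 0.16 × 0.09 = 0.0002016
As a percentage: 0.0002016 × 100 = 0.0202%

0.0202%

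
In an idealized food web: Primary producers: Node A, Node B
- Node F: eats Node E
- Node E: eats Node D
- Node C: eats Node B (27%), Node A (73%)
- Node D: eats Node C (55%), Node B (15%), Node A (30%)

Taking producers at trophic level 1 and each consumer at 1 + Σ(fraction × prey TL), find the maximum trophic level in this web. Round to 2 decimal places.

Node C: 1 + (0.27×1 + 0.73×1) = 2
Node D: 1 + (0.55×2 + 0.15×1 + 0.3×1) = 2.55
Node E: 1 + 2.55 = 3.55
Node F: 1 + 3.55 = 4.55

4.55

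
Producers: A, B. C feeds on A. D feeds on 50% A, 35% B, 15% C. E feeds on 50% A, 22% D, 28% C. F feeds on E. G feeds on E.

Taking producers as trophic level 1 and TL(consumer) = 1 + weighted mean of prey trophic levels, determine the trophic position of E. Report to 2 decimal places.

2.53

C: 1 + 1 = 2
D: 1 + (0.5×1 + 0.35×1 + 0.15×2) = 2.15
E: 1 + (0.5×1 + 0.22×2.15 + 0.28×2) = 2.533
F: 1 + 2.533 = 3.533
G: 1 + 2.533 = 3.533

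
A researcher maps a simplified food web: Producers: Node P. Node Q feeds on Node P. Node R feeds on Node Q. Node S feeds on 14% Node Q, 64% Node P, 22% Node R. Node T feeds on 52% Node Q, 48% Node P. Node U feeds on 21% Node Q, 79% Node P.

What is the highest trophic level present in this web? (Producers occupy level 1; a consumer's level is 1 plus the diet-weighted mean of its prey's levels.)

3

Node Q: 1 + 1 = 2
Node R: 1 + 2 = 3
Node S: 1 + (0.14×2 + 0.64×1 + 0.22×3) = 2.58
Node T: 1 + (0.52×2 + 0.48×1) = 2.52
Node U: 1 + (0.21×2 + 0.79×1) = 2.21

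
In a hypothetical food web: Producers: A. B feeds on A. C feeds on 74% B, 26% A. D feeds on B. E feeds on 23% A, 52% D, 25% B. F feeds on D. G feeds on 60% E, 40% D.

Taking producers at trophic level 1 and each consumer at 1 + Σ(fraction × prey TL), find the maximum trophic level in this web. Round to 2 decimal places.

4.17

B: 1 + 1 = 2
C: 1 + (0.74×2 + 0.26×1) = 2.74
D: 1 + 2 = 3
E: 1 + (0.23×1 + 0.52×3 + 0.25×2) = 3.29
F: 1 + 3 = 4
G: 1 + (0.6×3.29 + 0.4×3) = 4.174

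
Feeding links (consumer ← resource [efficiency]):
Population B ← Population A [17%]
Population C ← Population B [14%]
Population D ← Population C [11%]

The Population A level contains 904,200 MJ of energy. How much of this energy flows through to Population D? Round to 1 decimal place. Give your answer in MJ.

2367.2 MJ

Population B: 904200 × 0.17 = 153714 MJ
Population C: 153714 × 0.14 = 21519.96 MJ
Population D: 21519.96 × 0.11 = 2367.1956 MJ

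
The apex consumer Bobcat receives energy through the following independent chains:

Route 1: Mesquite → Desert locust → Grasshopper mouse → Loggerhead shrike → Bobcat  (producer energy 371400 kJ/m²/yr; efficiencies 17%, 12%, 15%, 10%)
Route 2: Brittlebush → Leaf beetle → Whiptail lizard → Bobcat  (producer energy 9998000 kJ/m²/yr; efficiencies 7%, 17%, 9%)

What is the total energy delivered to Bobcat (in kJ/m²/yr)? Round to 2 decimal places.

Route 1: 371400 × 0.17 × 0.12 × 0.15 × 0.1 = 113.6484 kJ/m²/yr
Route 2: 9998000 × 0.07 × 0.17 × 0.09 = 10707.858 kJ/m²/yr
Total at Bobcat: 113.6484 + 10707.858 = 10821.5064 kJ/m²/yr

10821.51 kJ/m²/yr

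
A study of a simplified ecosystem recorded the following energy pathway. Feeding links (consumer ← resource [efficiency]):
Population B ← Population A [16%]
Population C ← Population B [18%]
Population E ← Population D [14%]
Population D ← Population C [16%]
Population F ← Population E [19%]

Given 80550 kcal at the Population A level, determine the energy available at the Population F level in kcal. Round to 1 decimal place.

Population B: 80550 × 0.16 = 12888 kcal
Population C: 12888 × 0.18 = 2319.84 kcal
Population D: 2319.84 × 0.16 = 371.1744 kcal
Population E: 371.1744 × 0.14 = 51.964416 kcal
Population F: 51.964416 × 0.19 = 9.87323904 kcal

9.9 kcal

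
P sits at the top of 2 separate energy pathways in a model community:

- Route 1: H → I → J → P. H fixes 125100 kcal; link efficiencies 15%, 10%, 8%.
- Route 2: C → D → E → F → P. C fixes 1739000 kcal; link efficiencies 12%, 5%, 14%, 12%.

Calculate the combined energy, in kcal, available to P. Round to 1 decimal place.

Route 1: 125100 × 0.15 × 0.1 × 0.08 = 150.12 kcal
Route 2: 1739000 × 0.12 × 0.05 × 0.14 × 0.12 = 175.2912 kcal
Total at P: 150.12 + 175.2912 = 325.4112 kcal

325.4 kcal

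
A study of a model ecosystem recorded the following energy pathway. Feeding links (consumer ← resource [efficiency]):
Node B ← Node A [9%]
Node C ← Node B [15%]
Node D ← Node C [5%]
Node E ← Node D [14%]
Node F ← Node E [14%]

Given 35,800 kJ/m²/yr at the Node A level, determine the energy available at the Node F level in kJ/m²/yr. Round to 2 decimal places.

0.47 kJ/m²/yr

Node B: 35800 × 0.09 = 3222 kJ/m²/yr
Node C: 3222 × 0.15 = 483.3 kJ/m²/yr
Node D: 483.3 × 0.05 = 24.165 kJ/m²/yr
Node E: 24.165 × 0.14 = 3.3831 kJ/m²/yr
Node F: 3.3831 × 0.14 = 0.473634 kJ/m²/yr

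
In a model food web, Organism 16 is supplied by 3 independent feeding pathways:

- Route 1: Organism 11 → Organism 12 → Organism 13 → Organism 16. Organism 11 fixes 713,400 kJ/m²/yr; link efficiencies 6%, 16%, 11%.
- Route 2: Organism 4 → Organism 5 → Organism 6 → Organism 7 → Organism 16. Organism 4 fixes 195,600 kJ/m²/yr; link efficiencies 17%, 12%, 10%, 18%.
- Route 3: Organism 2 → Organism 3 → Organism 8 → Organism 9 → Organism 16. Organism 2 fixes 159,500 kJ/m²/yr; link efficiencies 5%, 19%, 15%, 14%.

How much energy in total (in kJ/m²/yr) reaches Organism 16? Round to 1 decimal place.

857.0 kJ/m²/yr

Route 1: 713400 × 0.06 × 0.16 × 0.11 = 753.3504 kJ/m²/yr
Route 2: 195600 × 0.17 × 0.12 × 0.1 × 0.18 = 71.82432 kJ/m²/yr
Route 3: 159500 × 0.05 × 0.19 × 0.15 × 0.14 = 31.82025 kJ/m²/yr
Total at Organism 16: 753.3504 + 71.82432 + 31.82025 = 856.99497 kJ/m²/yr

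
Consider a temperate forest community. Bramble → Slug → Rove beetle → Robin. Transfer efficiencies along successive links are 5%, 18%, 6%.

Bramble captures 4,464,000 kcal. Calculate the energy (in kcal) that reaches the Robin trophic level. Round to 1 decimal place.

Slug: 4464000 × 0.05 = 223200 kcal
Rove beetle: 223200 × 0.18 = 40176 kcal
Robin: 40176 × 0.06 = 2410.56 kcal

2410.6 kcal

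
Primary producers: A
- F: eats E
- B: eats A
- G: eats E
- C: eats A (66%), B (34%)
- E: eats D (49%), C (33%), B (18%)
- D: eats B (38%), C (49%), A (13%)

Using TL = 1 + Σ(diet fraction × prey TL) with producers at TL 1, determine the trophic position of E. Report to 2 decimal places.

3.62

B: 1 + 1 = 2
C: 1 + (0.66×1 + 0.34×2) = 2.34
D: 1 + (0.38×2 + 0.49×2.34 + 0.13×1) = 3.0366
E: 1 + (0.49×3.0366 + 0.33×2.34 + 0.18×2) = 3.620134
F: 1 + 3.620134 = 4.620134
G: 1 + 3.620134 = 4.620134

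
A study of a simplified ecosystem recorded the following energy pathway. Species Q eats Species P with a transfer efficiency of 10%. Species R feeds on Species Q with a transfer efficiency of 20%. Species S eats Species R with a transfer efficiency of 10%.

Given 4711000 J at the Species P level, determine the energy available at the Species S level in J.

Species Q: 4711000 × 0.1 = 471100 J
Species R: 471100 × 0.2 = 94220 J
Species S: 94220 × 0.1 = 9422 J

9422 J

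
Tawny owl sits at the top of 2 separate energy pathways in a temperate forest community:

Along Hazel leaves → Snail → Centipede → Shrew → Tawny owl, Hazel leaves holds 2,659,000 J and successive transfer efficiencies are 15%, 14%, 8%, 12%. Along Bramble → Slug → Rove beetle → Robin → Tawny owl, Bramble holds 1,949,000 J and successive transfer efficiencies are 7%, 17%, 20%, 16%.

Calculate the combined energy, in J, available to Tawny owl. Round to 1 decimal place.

1278.2 J

Via Hazel leaves: 2659000 × 0.15 × 0.14 × 0.08 × 0.12 = 536.0544 J
Via Bramble: 1949000 × 0.07 × 0.17 × 0.2 × 0.16 = 742.1792 J
Total at Tawny owl: 536.0544 + 742.1792 = 1278.2336 J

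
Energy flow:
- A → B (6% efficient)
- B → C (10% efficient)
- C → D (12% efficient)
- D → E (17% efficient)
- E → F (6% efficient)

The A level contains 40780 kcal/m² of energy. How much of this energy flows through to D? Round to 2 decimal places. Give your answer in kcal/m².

29.36 kcal/m²

B: 40780 × 0.06 = 2446.8 kcal/m²
C: 2446.8 × 0.1 = 244.68 kcal/m²
D: 244.68 × 0.12 = 29.3616 kcal/m²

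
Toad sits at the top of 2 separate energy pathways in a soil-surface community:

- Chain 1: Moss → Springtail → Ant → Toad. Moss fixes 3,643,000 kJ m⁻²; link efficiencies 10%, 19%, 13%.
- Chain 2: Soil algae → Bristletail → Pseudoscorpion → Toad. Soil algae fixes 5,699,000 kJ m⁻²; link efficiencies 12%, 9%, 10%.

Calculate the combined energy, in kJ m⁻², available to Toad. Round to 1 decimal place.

Chain 1: 3643000 × 0.1 × 0.19 × 0.13 = 8998.21 kJ m⁻²
Chain 2: 5699000 × 0.12 × 0.09 × 0.1 = 6154.92 kJ m⁻²
Total at Toad: 8998.21 + 6154.92 = 15153.13 kJ m⁻²

15153.1 kJ m⁻²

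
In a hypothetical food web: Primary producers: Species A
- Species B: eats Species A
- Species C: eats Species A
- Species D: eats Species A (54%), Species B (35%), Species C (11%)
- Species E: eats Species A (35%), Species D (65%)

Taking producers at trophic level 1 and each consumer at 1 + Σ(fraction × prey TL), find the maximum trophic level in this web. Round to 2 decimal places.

2.95

Species B: 1 + 1 = 2
Species C: 1 + 1 = 2
Species D: 1 + (0.54×1 + 0.35×2 + 0.11×2) = 2.46
Species E: 1 + (0.35×1 + 0.65×2.46) = 2.949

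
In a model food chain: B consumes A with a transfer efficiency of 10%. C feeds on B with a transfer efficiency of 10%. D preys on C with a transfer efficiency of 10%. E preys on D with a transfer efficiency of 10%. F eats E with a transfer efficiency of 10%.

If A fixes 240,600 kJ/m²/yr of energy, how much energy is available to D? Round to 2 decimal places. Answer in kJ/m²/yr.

B: 240600 × 0.1 = 24060 kJ/m²/yr
C: 24060 × 0.1 = 2406 kJ/m²/yr
D: 2406 × 0.1 = 240.6 kJ/m²/yr

240.60 kJ/m²/yr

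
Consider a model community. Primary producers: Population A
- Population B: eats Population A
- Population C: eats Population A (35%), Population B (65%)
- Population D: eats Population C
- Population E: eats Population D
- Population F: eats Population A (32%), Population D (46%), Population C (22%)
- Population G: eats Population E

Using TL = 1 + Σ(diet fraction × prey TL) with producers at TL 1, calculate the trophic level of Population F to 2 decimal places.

3.58

Population B: 1 + 1 = 2
Population C: 1 + (0.35×1 + 0.65×2) = 2.65
Population D: 1 + 2.65 = 3.65
Population E: 1 + 3.65 = 4.65
Population F: 1 + (0.32×1 + 0.46×3.65 + 0.22×2.65) = 3.582
Population G: 1 + 4.65 = 5.65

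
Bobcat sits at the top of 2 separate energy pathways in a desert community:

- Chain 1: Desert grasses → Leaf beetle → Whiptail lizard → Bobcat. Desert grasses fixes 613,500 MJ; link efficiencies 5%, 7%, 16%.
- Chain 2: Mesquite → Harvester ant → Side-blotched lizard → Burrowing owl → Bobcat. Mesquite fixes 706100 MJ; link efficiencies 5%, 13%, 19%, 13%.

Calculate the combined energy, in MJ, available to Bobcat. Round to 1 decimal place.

Chain 1: 613500 × 0.05 × 0.07 × 0.16 = 343.56 MJ
Chain 2: 706100 × 0.05 × 0.13 × 0.19 × 0.13 = 113.364355 MJ
Total at Bobcat: 343.56 + 113.364355 = 456.924355 MJ

456.9 MJ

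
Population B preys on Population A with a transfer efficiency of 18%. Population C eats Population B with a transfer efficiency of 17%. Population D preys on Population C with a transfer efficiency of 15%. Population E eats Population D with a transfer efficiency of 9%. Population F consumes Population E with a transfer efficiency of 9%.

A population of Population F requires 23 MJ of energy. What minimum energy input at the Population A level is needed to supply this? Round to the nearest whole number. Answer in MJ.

618629 MJ

Cumulative transfer efficiency: 0.18 × 0.17 × 0.15 × 0.09 × 0.09 = 0.000037179
Population A energy = 23 / 0.000037179 = 618629 MJ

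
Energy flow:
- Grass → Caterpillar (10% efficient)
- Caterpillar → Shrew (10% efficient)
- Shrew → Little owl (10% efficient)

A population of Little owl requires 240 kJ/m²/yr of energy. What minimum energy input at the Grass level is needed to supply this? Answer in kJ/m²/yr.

240000 kJ/m²/yr

Cumulative transfer efficiency: 0.1 × 0.1 × 0.1 = 0.001
Grass energy = 240 / 0.001 = 240000 kJ/m²/yr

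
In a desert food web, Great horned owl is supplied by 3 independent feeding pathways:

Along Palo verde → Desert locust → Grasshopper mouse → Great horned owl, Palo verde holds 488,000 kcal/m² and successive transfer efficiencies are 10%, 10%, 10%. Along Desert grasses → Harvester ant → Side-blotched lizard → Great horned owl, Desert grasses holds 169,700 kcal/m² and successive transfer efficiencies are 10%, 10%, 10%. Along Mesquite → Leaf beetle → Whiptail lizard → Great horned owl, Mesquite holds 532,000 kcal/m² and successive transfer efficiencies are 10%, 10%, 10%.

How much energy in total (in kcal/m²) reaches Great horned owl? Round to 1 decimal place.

Via Palo verde: 488000 × 0.1 × 0.1 × 0.1 = 488 kcal/m²
Via Desert grasses: 169700 × 0.1 × 0.1 × 0.1 = 169.7 kcal/m²
Via Mesquite: 532000 × 0.1 × 0.1 × 0.1 = 532 kcal/m²
Total at Great horned owl: 488 + 169.7 + 532 = 1189.7 kcal/m²

1189.7 kcal/m²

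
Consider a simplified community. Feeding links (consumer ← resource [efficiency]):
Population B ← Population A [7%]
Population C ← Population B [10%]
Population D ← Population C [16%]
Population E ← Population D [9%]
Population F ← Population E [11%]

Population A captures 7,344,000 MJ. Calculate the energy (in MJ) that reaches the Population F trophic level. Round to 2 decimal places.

Population B: 7344000 × 0.07 = 514080 MJ
Population C: 514080 × 0.1 = 51408 MJ
Population D: 51408 × 0.16 = 8225.28 MJ
Population E: 8225.28 × 0.09 = 740.2752 MJ
Population F: 740.2752 × 0.11 = 81.430272 MJ

81.43 MJ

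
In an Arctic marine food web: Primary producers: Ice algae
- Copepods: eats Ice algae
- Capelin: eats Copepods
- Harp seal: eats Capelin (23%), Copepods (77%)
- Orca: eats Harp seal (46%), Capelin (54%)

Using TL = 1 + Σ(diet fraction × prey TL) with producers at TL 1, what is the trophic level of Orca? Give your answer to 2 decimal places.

4.11

Copepods: 1 + 1 = 2
Capelin: 1 + 2 = 3
Harp seal: 1 + (0.23×3 + 0.77×2) = 3.23
Orca: 1 + (0.46×3.23 + 0.54×3) = 4.1058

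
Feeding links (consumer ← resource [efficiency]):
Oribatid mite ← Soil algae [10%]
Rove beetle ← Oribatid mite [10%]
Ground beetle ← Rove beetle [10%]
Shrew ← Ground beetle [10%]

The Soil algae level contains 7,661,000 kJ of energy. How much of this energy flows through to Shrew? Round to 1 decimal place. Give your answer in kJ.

Oribatid mite: 7661000 × 0.1 = 766100 kJ
Rove beetle: 766100 × 0.1 = 76610 kJ
Ground beetle: 76610 × 0.1 = 7661 kJ
Shrew: 7661 × 0.1 = 766.1 kJ

766.1 kJ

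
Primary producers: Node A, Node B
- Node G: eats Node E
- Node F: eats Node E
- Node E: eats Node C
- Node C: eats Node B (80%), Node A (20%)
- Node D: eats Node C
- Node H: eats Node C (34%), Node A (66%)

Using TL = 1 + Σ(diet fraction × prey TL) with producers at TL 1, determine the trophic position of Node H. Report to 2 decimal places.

Node C: 1 + (0.8×1 + 0.2×1) = 2
Node D: 1 + 2 = 3
Node E: 1 + 2 = 3
Node F: 1 + 3 = 4
Node G: 1 + 3 = 4
Node H: 1 + (0.34×2 + 0.66×1) = 2.34

2.34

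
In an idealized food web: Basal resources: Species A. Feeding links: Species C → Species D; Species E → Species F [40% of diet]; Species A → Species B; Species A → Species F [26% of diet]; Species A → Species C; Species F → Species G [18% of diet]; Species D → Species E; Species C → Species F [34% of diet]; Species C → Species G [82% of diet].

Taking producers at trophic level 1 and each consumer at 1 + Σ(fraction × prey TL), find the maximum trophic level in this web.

Species B: 1 + 1 = 2
Species C: 1 + 1 = 2
Species D: 1 + 2 = 3
Species E: 1 + 3 = 4
Species F: 1 + (0.26×1 + 0.4×4 + 0.34×2) = 3.54
Species G: 1 + (0.18×3.54 + 0.82×2) = 3.2772

4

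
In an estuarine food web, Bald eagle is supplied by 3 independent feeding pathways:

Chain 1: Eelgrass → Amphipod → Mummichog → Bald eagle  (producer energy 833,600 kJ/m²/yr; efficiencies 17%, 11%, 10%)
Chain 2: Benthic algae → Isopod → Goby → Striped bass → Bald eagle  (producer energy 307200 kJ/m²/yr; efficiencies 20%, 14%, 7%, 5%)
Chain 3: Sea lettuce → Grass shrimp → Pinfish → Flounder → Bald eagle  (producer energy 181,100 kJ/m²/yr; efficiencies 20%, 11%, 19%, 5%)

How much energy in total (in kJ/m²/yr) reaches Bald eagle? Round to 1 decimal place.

Chain 1: 833600 × 0.17 × 0.11 × 0.1 = 1558.832 kJ/m²/yr
Chain 2: 307200 × 0.2 × 0.14 × 0.07 × 0.05 = 30.1056 kJ/m²/yr
Chain 3: 181100 × 0.2 × 0.11 × 0.19 × 0.05 = 37.8499 kJ/m²/yr
Total at Bald eagle: 1558.832 + 30.1056 + 37.8499 = 1626.7875 kJ/m²/yr

1626.8 kJ/m²/yr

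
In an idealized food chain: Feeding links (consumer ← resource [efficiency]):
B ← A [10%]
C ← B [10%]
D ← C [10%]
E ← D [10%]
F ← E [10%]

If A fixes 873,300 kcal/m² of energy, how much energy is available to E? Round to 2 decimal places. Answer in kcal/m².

87.33 kcal/m²

B: 873300 × 0.1 = 87330 kcal/m²
C: 87330 × 0.1 = 8733 kcal/m²
D: 8733 × 0.1 = 873.3 kcal/m²
E: 873.3 × 0.1 = 87.33 kcal/m²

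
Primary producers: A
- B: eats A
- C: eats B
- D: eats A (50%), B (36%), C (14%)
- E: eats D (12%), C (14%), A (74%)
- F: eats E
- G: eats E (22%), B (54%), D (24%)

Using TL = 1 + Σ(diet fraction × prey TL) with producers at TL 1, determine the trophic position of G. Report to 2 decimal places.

3.26

B: 1 + 1 = 2
C: 1 + 2 = 3
D: 1 + (0.5×1 + 0.36×2 + 0.14×3) = 2.64
E: 1 + (0.12×2.64 + 0.14×3 + 0.74×1) = 2.4768
F: 1 + 2.4768 = 3.4768
G: 1 + (0.22×2.4768 + 0.54×2 + 0.24×2.64) = 3.258496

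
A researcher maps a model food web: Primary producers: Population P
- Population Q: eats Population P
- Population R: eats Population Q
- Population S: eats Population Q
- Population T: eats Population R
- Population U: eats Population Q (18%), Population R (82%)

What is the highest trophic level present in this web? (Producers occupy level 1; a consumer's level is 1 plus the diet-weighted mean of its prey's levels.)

4

Population Q: 1 + 1 = 2
Population R: 1 + 2 = 3
Population S: 1 + 2 = 3
Population T: 1 + 3 = 4
Population U: 1 + (0.18×2 + 0.82×3) = 3.82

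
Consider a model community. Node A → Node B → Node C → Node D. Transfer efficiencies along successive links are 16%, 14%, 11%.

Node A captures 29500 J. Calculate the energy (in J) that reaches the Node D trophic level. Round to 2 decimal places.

Node B: 29500 × 0.16 = 4720 J
Node C: 4720 × 0.14 = 660.8 J
Node D: 660.8 × 0.11 = 72.688 J

72.69 J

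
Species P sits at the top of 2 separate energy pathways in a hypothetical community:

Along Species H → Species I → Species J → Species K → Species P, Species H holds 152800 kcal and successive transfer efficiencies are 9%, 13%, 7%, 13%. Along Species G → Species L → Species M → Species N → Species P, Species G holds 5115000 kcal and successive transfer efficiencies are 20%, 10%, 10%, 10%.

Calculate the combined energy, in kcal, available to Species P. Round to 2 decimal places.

Via Species H: 152800 × 0.09 × 0.13 × 0.07 × 0.13 = 16.268616 kcal
Via Species G: 5115000 × 0.2 × 0.1 × 0.1 × 0.1 = 1023 kcal
Total at Species P: 16.268616 + 1023 = 1039.268616 kcal

1039.27 kcal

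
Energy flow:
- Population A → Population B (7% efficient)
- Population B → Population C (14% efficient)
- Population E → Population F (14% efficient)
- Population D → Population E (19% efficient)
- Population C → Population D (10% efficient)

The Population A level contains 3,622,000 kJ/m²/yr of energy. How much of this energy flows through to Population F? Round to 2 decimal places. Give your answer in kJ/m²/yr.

94.42 kJ/m²/yr

Population B: 3622000 × 0.07 = 253540 kJ/m²/yr
Population C: 253540 × 0.14 = 35495.6 kJ/m²/yr
Population D: 35495.6 × 0.1 = 3549.56 kJ/m²/yr
Population E: 3549.56 × 0.19 = 674.4164 kJ/m²/yr
Population F: 674.4164 × 0.14 = 94.418296 kJ/m²/yr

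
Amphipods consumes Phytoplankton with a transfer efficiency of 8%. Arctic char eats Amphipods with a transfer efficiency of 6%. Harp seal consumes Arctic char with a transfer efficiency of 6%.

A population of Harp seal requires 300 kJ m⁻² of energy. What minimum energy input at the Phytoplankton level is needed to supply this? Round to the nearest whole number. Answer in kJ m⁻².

1041667 kJ m⁻²

Cumulative transfer efficiency: 0.08 × 0.06 × 0.06 = 0.000288
Phytoplankton energy = 300 / 0.000288 = 1041667 kJ m⁻²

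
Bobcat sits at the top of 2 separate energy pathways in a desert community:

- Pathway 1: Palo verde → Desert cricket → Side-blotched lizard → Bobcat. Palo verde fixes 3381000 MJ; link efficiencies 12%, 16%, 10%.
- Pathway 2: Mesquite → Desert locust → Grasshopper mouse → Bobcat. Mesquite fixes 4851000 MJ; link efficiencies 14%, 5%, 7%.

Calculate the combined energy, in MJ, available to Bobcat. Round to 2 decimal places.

Pathway 1: 3381000 × 0.12 × 0.16 × 0.1 = 6491.52 MJ
Pathway 2: 4851000 × 0.14 × 0.05 × 0.07 = 2376.99 MJ
Total at Bobcat: 6491.52 + 2376.99 = 8868.51 MJ

8868.51 MJ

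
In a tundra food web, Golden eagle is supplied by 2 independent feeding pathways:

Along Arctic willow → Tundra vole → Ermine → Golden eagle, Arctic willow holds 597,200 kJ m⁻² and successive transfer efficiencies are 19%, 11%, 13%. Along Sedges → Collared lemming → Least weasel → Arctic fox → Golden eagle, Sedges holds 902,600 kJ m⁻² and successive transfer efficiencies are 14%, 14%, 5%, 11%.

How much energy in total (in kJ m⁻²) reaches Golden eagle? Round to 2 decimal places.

Via Arctic willow: 597200 × 0.19 × 0.11 × 0.13 = 1622.5924 kJ m⁻²
Via Sedges: 902600 × 0.14 × 0.14 × 0.05 × 0.11 = 97.30028 kJ m⁻²
Total at Golden eagle: 1622.5924 + 97.30028 = 1719.89268 kJ m⁻²

1719.89 kJ m⁻²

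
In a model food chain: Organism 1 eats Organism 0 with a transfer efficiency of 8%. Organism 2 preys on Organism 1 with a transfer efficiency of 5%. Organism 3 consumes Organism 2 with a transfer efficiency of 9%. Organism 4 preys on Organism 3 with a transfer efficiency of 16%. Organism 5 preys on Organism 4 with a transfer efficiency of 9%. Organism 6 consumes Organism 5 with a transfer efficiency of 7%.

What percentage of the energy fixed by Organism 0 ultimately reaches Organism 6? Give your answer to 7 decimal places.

Product of link efficiencies: 0.08 × 0.05 × 0.09 × 0.16 × 0.09 × 0.07 = 0.00000036288
As a percentage: 0.00000036288 × 100 = 0.0000363%

0.0000363%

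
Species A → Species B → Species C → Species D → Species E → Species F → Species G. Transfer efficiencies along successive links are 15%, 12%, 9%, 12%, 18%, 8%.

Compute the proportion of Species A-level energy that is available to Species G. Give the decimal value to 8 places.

0.00000280

Product of link efficiencies: 0.15 × 0.12 × 0.09 × 0.12 × 0.18 × 0.08 = 0.00000279936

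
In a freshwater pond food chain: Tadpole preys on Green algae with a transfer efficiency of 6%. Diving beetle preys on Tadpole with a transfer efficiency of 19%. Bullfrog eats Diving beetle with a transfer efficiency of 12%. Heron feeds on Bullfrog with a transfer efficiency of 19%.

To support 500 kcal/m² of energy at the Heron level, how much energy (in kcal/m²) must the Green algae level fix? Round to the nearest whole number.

1923669 kcal/m²

Cumulative transfer efficiency: 0.06 × 0.19 × 0.12 × 0.19 = 0.00025992
Green algae energy = 500 / 0.00025992 = 1923669 kcal/m²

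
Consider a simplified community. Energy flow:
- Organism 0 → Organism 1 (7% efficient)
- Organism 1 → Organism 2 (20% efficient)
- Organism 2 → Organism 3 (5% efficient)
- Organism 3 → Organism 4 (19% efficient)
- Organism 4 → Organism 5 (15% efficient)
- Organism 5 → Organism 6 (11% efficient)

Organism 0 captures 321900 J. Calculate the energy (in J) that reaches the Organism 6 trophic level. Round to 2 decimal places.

Organism 1: 321900 × 0.07 = 22533 J
Organism 2: 22533 × 0.2 = 4506.6 J
Organism 3: 4506.6 × 0.05 = 225.33 J
Organism 4: 225.33 × 0.19 = 42.8127 J
Organism 5: 42.8127 × 0.15 = 6.421905 J
Organism 6: 6.421905 × 0.11 = 0.70640955 J

0.71 J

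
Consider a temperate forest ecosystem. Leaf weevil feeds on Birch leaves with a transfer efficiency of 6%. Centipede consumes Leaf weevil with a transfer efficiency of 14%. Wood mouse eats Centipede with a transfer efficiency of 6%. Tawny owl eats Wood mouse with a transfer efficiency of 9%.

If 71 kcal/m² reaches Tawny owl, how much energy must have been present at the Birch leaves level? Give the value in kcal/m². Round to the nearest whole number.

1565256 kcal/m²

Cumulative transfer efficiency: 0.06 × 0.14 × 0.06 × 0.09 = 0.00004536
Birch leaves energy = 71 / 0.00004536 = 1565256 kcal/m²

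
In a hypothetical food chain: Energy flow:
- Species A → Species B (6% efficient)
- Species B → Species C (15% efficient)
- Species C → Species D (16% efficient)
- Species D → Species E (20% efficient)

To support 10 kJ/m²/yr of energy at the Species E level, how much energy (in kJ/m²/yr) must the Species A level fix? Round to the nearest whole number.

Cumulative transfer efficiency: 0.06 × 0.15 × 0.16 × 0.2 = 0.000288
Species A energy = 10 / 0.000288 = 34722 kJ/m²/yr

34722 kJ/m²/yr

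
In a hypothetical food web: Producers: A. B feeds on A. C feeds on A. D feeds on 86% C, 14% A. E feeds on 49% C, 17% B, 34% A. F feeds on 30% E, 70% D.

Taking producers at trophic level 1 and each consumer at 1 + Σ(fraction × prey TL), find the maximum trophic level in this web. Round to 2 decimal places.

3.80

B: 1 + 1 = 2
C: 1 + 1 = 2
D: 1 + (0.86×2 + 0.14×1) = 2.86
E: 1 + (0.49×2 + 0.17×2 + 0.34×1) = 2.66
F: 1 + (0.3×2.66 + 0.7×2.86) = 3.8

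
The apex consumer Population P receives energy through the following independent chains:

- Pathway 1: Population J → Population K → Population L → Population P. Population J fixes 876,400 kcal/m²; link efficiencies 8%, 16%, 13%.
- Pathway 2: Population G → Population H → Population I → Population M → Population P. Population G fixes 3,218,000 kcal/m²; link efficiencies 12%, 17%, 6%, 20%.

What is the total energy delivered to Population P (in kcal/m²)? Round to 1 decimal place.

2246.1 kcal/m²

Pathway 1: 876400 × 0.08 × 0.16 × 0.13 = 1458.3296 kcal/m²
Pathway 2: 3218000 × 0.12 × 0.17 × 0.06 × 0.2 = 787.7664 kcal/m²
Total at Population P: 1458.3296 + 787.7664 = 2246.096 kcal/m²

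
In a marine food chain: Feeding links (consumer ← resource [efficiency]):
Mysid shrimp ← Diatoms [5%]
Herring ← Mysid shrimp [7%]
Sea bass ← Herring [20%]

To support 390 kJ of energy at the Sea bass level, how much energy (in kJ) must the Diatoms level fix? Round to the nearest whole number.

Cumulative transfer efficiency: 0.05 × 0.07 × 0.2 = 0.0007
Diatoms energy = 390 / 0.0007 = 557143 kJ

557143 kJ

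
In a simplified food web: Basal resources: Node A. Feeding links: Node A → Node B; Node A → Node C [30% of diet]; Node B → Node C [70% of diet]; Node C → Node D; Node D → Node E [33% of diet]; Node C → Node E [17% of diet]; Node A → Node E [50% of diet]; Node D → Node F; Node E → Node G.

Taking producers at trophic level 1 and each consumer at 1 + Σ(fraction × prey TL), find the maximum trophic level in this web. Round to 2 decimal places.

4.70

Node B: 1 + 1 = 2
Node C: 1 + (0.3×1 + 0.7×2) = 2.7
Node D: 1 + 2.7 = 3.7
Node E: 1 + (0.33×3.7 + 0.17×2.7 + 0.5×1) = 3.18
Node F: 1 + 3.7 = 4.7
Node G: 1 + 3.18 = 4.18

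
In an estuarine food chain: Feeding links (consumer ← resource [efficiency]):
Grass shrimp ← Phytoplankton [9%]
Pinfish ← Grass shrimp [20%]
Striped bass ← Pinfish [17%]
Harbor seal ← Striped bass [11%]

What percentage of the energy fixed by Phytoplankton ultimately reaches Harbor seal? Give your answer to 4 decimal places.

Product of link efficiencies: 0.09 × 0.2 × 0.17 × 0.11 = 0.0003366
As a percentage: 0.0003366 × 100 = 0.0337%

0.0337%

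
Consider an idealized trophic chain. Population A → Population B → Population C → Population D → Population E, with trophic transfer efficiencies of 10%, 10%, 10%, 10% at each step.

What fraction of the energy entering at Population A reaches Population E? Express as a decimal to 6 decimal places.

0.000100

Product of link efficiencies: 0.1 × 0.1 × 0.1 × 0.1 = 0.0001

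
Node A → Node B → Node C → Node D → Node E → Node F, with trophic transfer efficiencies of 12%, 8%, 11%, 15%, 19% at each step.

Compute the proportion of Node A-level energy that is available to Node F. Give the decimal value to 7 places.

Product of link efficiencies: 0.12 × 0.08 × 0.11 × 0.15 × 0.19 = 0.000030096

0.0000301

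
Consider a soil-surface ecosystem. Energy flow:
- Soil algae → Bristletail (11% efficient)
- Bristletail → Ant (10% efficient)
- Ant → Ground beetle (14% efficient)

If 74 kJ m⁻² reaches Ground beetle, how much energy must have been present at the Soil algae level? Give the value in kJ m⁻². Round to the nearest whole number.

48052 kJ m⁻²

Cumulative transfer efficiency: 0.11 × 0.1 × 0.14 = 0.00154
Soil algae energy = 74 / 0.00154 = 48052 kJ m⁻²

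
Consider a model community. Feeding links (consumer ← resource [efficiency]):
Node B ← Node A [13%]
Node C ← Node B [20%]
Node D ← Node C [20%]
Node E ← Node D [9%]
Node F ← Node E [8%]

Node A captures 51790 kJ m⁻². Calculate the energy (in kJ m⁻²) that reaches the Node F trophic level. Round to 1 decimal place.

Node B: 51790 × 0.13 = 6732.7 kJ m⁻²
Node C: 6732.7 × 0.2 = 1346.54 kJ m⁻²
Node D: 1346.54 × 0.2 = 269.308 kJ m⁻²
Node E: 269.308 × 0.09 = 24.23772 kJ m⁻²
Node F: 24.23772 × 0.08 = 1.9390176 kJ m⁻²

1.9 kJ m⁻²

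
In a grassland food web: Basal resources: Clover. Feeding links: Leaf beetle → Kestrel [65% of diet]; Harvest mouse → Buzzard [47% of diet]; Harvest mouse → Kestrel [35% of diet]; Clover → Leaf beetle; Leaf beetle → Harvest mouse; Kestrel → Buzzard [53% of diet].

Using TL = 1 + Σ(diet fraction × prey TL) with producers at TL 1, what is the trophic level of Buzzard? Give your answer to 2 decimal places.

4.19

Leaf beetle: 1 + 1 = 2
Harvest mouse: 1 + 2 = 3
Kestrel: 1 + (0.65×2 + 0.35×3) = 3.35
Buzzard: 1 + (0.53×3.35 + 0.47×3) = 4.1855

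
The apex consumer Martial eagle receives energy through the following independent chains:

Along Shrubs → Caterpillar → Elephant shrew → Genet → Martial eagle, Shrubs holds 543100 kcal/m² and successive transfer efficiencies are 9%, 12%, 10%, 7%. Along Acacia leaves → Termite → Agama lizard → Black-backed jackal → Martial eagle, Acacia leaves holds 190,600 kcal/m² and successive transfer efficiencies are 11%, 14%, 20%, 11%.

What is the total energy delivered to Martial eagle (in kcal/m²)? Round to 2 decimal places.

105.63 kcal/m²

Via Shrubs: 543100 × 0.09 × 0.12 × 0.1 × 0.07 = 41.05836 kcal/m²
Via Acacia leaves: 190600 × 0.11 × 0.14 × 0.2 × 0.11 = 64.57528 kcal/m²
Total at Martial eagle: 41.05836 + 64.57528 = 105.63364 kcal/m²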